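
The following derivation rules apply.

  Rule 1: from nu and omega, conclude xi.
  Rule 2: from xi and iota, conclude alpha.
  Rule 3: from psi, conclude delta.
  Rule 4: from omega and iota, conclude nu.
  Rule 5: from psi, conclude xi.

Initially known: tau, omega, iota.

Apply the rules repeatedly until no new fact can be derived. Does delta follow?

delta would need psi (Rule 3), but psi is never established.

No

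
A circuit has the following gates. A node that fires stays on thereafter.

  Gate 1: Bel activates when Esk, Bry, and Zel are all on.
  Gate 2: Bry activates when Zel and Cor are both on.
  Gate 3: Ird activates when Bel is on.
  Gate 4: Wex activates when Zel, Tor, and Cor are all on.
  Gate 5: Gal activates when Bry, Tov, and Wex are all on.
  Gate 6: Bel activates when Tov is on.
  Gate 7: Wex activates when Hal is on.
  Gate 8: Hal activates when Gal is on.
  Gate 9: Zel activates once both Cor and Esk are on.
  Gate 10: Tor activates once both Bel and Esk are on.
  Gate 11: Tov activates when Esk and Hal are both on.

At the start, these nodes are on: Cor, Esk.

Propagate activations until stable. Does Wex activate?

Gate 9: Cor and Esk on → Zel on.
Gate 2: Zel and Cor on → Bry on.
Esk, Bry, and Zel are on, so Bel activates (Gate 1).
Bel and Esk are on, so Tor activates (Gate 10).
Zel, Tor, and Cor are on, so Wex activates (Gate 4).

Yes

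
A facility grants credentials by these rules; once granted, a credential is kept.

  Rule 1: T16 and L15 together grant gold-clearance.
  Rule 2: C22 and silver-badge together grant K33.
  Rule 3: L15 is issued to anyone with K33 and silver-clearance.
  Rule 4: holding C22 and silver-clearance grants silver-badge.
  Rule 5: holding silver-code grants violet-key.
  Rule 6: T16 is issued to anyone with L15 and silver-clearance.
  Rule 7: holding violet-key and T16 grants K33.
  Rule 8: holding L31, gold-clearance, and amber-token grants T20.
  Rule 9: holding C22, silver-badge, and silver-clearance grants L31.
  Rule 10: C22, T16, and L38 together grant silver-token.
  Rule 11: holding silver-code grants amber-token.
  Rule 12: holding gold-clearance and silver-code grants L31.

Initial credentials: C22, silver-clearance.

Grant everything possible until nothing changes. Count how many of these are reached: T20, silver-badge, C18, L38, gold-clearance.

2

Holding C22 and silver-clearance grants silver-badge (Rule 4).
Holding C22 and silver-badge grants K33 (Rule 2).
Holding K33 and silver-clearance grants L15 (Rule 3).
Holding L15 and silver-clearance grants T16 (Rule 6).
Holding T16 and L15 grants gold-clearance (Rule 1).
T20 would need L31, gold-clearance, and amber-token (Rule 8), but amber-token is never granted.
silver-badge: reached.
No rule produces C18, and it is not given.
No rule produces L38, and it is not given.
gold-clearance: reached.
Reached: silver-badge and gold-clearance — 2 of the 5.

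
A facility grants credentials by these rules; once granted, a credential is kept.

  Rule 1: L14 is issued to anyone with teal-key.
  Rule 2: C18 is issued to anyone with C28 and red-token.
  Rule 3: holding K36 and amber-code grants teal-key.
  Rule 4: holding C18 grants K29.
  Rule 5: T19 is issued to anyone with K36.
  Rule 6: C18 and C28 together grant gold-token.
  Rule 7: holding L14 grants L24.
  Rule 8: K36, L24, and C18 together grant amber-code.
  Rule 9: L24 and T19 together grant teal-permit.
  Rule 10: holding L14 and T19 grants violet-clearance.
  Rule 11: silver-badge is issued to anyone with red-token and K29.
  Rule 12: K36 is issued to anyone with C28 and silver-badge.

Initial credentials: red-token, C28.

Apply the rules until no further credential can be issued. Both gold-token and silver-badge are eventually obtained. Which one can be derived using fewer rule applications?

gold-token

gold-token: Holding C28 and red-token grants C18 (Rule 2). Holding C18 and C28 grants gold-token (Rule 6). [2 rule applications]
silver-badge: Holding C28 and red-token grants C18 (Rule 2). Holding C18 grants K29 (Rule 4). Holding red-token and K29 grants silver-badge (Rule 11). [3 rule applications]
gold-token needs fewer.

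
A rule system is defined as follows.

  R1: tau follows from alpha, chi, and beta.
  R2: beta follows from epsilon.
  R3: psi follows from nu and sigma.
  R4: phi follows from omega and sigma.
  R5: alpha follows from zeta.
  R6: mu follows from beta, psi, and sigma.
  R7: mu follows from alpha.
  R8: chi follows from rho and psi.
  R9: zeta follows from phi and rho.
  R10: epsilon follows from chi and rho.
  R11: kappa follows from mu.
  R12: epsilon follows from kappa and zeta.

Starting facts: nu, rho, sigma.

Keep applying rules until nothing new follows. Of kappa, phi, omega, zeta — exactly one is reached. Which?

nu and sigma hold, so psi follows (R3).
From rho and psi, R8 gives chi.
From chi and rho, R10 gives epsilon.
epsilon holds, so beta follows (R2).
beta, psi, and sigma hold, so mu follows (R6).
From mu, R11 gives kappa.
No rule produces omega, and it is not given. zeta would need phi and rho (R9), but phi is never established. phi would need omega and sigma (R4), but omega is never established.

kappa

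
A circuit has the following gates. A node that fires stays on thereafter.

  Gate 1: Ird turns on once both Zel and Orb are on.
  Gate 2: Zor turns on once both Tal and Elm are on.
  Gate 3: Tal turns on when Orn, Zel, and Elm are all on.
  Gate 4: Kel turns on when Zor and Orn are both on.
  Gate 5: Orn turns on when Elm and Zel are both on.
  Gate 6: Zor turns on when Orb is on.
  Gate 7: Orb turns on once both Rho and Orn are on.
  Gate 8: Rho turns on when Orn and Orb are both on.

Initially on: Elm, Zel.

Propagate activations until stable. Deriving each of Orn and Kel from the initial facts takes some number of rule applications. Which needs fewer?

Orn

Orn: Gate 5: Elm and Zel on → Orn on. [1 rule application]
Kel: Gate 5: Elm and Zel on → Orn on. Gate 3: Orn, Zel, and Elm on → Tal on. Tal and Elm are on, so Zor turns on (Gate 2). Zor and Orn are on, so Kel turns on (Gate 4). [4 rule applications]
Orn needs fewer.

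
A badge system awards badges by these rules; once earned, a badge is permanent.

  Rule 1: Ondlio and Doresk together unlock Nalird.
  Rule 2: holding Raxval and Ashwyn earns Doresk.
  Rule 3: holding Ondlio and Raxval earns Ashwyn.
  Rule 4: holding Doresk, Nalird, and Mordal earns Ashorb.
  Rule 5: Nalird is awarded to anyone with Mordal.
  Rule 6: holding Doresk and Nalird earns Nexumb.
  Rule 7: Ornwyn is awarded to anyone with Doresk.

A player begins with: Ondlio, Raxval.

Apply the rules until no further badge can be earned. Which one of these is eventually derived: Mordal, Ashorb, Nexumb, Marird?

With Ondlio and Raxval, Ashwyn is earned (Rule 3).
With Raxval and Ashwyn, Doresk is earned (Rule 2).
With Ondlio and Doresk, Nalird is earned (Rule 1).
With Doresk and Nalird, Nexumb is earned (Rule 6).
Ashorb would need Doresk, Nalird, and Mordal (Rule 4), but Mordal is never earned. No rule produces Mordal, and it is not given. No rule produces Marird, and it is not given.

Nexumb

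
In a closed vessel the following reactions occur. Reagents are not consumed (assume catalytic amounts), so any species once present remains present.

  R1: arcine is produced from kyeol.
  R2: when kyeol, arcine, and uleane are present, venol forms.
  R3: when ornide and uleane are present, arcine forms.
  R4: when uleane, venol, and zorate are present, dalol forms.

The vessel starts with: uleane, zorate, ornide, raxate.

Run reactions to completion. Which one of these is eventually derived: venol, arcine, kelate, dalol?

arcine

ornide and uleane present → arcine forms (R3).
venol would need kyeol, arcine, and uleane (R2), but kyeol never forms. No rule produces kelate, and it is not given. dalol would need uleane, venol, and zorate (R4), but venol never forms.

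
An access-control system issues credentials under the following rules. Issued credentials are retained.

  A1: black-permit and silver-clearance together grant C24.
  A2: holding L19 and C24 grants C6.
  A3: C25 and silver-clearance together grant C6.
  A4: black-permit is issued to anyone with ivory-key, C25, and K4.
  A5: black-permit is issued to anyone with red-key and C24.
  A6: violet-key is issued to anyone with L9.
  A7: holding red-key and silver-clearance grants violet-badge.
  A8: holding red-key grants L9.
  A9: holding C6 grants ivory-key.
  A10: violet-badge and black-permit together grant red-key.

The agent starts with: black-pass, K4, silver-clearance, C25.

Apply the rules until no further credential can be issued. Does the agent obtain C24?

Yes

Holding C25 and silver-clearance grants C6 (A3).
Holding C6 grants ivory-key (A9).
Holding ivory-key, C25, and K4 grants black-permit (A4).
Holding black-permit and silver-clearance grants C24 (A1).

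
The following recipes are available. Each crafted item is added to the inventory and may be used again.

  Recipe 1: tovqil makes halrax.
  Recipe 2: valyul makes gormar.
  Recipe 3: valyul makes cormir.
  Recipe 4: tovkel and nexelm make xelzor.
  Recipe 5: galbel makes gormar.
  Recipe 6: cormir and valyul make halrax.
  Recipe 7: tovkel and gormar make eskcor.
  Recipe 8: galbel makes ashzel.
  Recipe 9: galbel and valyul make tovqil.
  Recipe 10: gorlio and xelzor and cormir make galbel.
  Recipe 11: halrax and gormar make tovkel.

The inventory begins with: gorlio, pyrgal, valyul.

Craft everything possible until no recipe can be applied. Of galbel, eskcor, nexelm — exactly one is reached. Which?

eskcor

valyul → cormir (Recipe 3).
Using Recipe 2, valyul makes gormar.
cormir and valyul → halrax (Recipe 6).
halrax and gormar → tovkel (Recipe 11).
tovkel and gormar → eskcor (Recipe 7).
galbel would need gorlio, xelzor, and cormir (Recipe 10), but xelzor is never obtained. No rule produces nexelm, and it is not given.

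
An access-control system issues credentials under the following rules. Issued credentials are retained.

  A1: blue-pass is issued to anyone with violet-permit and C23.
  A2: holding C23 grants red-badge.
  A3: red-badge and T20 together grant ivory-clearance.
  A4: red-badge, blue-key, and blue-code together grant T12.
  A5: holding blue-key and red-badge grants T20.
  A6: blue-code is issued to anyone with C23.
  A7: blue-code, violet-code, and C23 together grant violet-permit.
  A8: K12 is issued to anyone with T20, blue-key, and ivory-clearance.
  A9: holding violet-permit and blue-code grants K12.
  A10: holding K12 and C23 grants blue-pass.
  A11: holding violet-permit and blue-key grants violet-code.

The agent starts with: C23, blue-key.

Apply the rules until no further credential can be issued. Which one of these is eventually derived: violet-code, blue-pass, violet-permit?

Holding C23 grants red-badge (A2).
Holding blue-key and red-badge grants T20 (A5).
Holding red-badge and T20 grants ivory-clearance (A3).
Holding T20, blue-key, and ivory-clearance grants K12 (A8).
Holding K12 and C23 grants blue-pass (A10).
violet-code would need violet-permit and blue-key (A11), but violet-permit is never granted. violet-permit would need blue-code, violet-code, and C23 (A7), but violet-code is never granted.

blue-pass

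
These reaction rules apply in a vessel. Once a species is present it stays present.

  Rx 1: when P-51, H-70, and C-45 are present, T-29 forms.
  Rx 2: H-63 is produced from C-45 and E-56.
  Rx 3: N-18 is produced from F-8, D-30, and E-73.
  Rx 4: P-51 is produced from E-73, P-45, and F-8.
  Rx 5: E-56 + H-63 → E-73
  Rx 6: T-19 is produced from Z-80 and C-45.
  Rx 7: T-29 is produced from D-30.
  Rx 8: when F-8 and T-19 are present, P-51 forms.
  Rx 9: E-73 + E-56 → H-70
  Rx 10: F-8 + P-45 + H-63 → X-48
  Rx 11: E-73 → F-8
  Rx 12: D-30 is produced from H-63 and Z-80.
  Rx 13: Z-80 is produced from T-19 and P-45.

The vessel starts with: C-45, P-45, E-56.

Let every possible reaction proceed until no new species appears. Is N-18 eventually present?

N-18 would need F-8, D-30, and E-73 (Rx 3), but D-30 never forms.

No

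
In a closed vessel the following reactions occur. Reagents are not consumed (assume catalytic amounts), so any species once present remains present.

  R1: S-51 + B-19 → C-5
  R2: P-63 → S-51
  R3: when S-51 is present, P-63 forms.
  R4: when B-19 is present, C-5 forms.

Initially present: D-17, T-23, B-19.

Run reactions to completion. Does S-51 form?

S-51 would need P-63 (R2), but P-63 never forms.

No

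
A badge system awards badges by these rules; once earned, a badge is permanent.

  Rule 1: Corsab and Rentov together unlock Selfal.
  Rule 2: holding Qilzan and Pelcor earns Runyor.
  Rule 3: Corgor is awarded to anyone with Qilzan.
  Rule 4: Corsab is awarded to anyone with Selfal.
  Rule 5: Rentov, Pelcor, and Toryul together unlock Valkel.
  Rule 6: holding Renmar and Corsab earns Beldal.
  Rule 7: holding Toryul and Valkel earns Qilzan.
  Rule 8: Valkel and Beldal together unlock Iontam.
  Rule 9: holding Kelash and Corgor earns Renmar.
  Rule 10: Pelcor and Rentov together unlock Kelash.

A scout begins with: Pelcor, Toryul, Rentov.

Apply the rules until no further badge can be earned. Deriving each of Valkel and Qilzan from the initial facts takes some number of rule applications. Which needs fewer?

Valkel

Valkel: With Rentov, Pelcor, and Toryul, Valkel is earned (Rule 5). [1 rule application]
Qilzan: With Rentov, Pelcor, and Toryul, Valkel is earned (Rule 5). With Toryul and Valkel, Qilzan is earned (Rule 7). [2 rule applications]
Valkel needs fewer.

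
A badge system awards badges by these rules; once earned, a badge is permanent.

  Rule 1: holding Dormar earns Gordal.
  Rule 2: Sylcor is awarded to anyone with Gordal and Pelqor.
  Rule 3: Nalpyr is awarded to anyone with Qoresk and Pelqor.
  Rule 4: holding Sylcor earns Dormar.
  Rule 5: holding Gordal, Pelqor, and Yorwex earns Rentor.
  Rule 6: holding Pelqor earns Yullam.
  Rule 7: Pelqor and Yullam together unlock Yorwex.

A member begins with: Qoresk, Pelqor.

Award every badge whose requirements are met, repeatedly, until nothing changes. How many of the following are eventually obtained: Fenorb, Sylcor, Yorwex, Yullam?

2

With Pelqor, Yullam is earned (Rule 6).
With Pelqor and Yullam, Yorwex is earned (Rule 7).
No rule produces Fenorb, and it is not given.
Sylcor would need Gordal and Pelqor (Rule 2), but Gordal is never earned.
Yorwex: reached.
Yullam: reached.
Reached: Yorwex and Yullam — 2 of the 4.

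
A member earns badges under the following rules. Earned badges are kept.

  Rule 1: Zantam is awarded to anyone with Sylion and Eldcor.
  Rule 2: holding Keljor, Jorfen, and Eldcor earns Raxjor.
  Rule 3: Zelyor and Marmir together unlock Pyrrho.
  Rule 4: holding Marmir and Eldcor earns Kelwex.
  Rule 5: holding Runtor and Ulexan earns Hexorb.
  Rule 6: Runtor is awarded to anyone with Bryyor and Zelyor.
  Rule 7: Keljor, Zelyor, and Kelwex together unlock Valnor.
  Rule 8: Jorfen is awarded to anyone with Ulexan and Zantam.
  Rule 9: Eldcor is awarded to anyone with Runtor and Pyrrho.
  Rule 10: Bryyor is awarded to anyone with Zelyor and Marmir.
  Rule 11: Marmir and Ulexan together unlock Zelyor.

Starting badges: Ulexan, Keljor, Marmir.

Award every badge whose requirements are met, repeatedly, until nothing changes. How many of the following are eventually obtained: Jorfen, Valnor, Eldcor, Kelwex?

With Marmir and Ulexan, Zelyor is earned (Rule 11).
With Zelyor and Marmir, Bryyor is earned (Rule 10).
With Zelyor and Marmir, Pyrrho is earned (Rule 3).
With Bryyor and Zelyor, Runtor is earned (Rule 6).
With Runtor and Pyrrho, Eldcor is earned (Rule 9).
With Marmir and Eldcor, Kelwex is earned (Rule 4).
With Keljor, Zelyor, and Kelwex, Valnor is earned (Rule 7).
Jorfen would need Ulexan and Zantam (Rule 8), but Zantam is never earned.
Valnor: reached.
Eldcor: reached.
Kelwex: reached.
Reached: Valnor, Eldcor, and Kelwex — 3 of the 4.

3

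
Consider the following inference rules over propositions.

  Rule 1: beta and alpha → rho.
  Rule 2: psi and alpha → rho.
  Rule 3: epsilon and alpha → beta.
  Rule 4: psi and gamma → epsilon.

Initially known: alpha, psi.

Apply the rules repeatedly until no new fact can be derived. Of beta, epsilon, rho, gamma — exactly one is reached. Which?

psi and alpha hold, so rho follows (Rule 2).
No rule produces gamma, and it is not given. epsilon would need psi and gamma (Rule 4), but gamma is never established. beta would need epsilon and alpha (Rule 3), but epsilon is never established.

rho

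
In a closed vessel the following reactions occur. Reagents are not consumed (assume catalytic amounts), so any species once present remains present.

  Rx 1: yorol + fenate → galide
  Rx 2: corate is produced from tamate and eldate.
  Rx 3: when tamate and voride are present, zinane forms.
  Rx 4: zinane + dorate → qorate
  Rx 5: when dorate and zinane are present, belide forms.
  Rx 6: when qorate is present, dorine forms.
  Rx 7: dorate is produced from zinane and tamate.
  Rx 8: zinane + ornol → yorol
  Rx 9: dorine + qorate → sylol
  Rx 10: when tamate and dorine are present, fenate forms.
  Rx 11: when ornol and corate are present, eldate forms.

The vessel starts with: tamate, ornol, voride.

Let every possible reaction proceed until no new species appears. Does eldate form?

eldate would need ornol and corate (Rx 11), but corate never forms.

No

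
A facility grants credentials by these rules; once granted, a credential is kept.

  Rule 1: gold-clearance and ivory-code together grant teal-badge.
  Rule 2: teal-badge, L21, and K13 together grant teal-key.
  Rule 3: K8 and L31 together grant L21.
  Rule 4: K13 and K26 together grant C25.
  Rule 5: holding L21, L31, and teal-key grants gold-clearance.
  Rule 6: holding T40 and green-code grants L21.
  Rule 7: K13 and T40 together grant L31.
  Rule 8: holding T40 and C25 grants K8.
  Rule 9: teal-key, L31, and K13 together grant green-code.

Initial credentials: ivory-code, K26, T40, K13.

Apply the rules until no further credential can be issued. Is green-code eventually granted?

green-code would need teal-key, L31, and K13 (Rule 9), but teal-key is never granted.

No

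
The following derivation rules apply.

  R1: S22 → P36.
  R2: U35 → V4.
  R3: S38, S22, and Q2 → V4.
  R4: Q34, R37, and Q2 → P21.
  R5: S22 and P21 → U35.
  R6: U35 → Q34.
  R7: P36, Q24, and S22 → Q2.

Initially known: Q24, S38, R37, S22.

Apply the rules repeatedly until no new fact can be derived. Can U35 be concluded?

U35 would need S22 and P21 (R5), but P21 is never established.

No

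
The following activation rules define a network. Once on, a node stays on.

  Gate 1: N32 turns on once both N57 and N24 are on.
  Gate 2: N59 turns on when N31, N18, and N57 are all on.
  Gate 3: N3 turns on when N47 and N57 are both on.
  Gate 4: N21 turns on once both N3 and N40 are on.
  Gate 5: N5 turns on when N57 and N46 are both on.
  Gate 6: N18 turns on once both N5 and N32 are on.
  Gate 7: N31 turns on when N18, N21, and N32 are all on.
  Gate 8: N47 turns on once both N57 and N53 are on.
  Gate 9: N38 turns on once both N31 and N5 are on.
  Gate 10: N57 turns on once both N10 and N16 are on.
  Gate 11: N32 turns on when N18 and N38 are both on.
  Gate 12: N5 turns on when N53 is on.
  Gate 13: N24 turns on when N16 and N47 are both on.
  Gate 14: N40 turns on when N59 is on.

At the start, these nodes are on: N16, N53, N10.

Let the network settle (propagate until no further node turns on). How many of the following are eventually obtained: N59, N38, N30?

N59 would need N31, N18, and N57 (Gate 2), but N31 never turns on.
N38 would need N31 and N5 (Gate 9), but N31 never turns on.
No rule produces N30, and it is not given.
None of the 3 are reached.

0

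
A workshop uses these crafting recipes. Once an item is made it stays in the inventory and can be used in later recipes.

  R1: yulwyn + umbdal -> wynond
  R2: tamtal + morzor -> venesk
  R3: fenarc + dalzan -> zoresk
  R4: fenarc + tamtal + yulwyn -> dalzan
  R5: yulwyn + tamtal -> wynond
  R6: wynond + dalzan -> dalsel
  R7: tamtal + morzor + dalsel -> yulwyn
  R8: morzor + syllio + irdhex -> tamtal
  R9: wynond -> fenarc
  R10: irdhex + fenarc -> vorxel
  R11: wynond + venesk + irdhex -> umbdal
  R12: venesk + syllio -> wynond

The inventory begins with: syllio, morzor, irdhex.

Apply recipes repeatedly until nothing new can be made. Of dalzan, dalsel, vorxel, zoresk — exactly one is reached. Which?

morzor + syllio + irdhex -> tamtal (R8).
Using R2, tamtal and morzor make venesk.
venesk + syllio -> wynond (R12).
Using R9, wynond makes fenarc.
irdhex + fenarc -> vorxel (R10).
dalzan would need fenarc, tamtal, and yulwyn (R4), but yulwyn is never obtained. dalsel would need wynond and dalzan (R6), but dalzan is never obtained. zoresk would need fenarc and dalzan (R3), but dalzan is never obtained.

vorxel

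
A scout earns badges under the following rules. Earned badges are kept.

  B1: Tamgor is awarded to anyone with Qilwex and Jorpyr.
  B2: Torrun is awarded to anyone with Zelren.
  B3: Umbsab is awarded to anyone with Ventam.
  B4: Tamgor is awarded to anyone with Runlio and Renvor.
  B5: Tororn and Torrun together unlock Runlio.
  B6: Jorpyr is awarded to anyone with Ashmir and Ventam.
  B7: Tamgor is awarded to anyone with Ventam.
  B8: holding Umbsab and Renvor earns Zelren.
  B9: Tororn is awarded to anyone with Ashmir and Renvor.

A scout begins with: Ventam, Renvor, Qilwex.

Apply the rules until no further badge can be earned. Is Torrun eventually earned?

Yes

With Ventam, Umbsab is earned (B3).
With Umbsab and Renvor, Zelren is earned (B8).
With Zelren, Torrun is earned (B2).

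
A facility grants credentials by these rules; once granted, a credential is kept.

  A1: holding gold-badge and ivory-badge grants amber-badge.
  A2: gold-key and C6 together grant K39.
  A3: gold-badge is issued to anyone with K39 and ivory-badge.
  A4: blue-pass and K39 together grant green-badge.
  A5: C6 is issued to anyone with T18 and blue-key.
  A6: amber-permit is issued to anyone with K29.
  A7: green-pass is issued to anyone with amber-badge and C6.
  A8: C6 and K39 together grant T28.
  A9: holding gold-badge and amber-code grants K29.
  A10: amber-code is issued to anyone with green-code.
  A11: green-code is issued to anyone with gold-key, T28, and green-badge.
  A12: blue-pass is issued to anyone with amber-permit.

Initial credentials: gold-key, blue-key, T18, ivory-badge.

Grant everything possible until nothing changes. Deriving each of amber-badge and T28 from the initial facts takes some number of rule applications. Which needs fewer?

T28

T28: Holding T18 and blue-key grants C6 (A5). Holding gold-key and C6 grants K39 (A2). Holding C6 and K39 grants T28 (A8). [3 rule applications]
amber-badge: Holding T18 and blue-key grants C6 (A5). Holding gold-key and C6 grants K39 (A2). Holding K39 and ivory-badge grants gold-badge (A3). Holding gold-badge and ivory-badge grants amber-badge (A1). [4 rule applications]
T28 needs fewer.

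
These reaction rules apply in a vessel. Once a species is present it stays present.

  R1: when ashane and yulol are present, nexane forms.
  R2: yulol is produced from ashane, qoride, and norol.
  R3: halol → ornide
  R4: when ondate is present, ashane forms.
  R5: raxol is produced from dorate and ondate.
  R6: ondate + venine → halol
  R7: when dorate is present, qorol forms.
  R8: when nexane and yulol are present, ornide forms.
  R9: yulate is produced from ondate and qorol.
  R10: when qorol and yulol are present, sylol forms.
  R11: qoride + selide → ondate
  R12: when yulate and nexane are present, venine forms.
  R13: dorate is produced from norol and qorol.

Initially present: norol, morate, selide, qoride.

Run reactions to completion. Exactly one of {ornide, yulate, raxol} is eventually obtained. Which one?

qoride and selide present → ondate forms (R11).
ondate present → ashane forms (R4).
ashane, qoride, and norol present → yulol forms (R2).
ashane and yulol present → nexane forms (R1).
nexane and yulol present → ornide forms (R8).
yulate would need ondate and qorol (R9), but qorol never forms. raxol would need dorate and ondate (R5), but dorate never forms.

ornide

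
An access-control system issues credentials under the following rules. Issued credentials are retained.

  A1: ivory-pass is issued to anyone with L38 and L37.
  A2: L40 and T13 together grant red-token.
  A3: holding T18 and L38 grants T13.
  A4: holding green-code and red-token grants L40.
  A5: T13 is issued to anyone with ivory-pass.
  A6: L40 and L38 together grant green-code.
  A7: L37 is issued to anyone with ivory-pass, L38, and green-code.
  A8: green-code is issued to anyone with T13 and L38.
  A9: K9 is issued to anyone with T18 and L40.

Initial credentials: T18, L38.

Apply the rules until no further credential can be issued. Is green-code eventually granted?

Yes

Holding T18 and L38 grants T13 (A3).
Holding T13 and L38 grants green-code (A8).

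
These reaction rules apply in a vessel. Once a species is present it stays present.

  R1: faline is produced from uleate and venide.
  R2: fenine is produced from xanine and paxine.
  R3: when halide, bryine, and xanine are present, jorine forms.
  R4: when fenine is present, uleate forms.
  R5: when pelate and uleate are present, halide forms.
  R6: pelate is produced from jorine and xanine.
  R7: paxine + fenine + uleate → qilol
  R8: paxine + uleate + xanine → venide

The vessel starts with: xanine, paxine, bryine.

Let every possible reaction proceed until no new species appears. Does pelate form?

pelate would need jorine and xanine (R6), but jorine never forms.

No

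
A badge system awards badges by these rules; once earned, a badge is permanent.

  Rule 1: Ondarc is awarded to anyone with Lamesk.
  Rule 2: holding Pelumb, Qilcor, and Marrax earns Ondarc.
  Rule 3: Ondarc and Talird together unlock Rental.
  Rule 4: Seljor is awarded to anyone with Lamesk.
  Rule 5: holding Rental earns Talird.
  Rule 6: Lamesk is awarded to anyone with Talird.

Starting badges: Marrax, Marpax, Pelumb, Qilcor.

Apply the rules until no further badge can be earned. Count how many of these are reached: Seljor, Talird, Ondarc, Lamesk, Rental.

With Pelumb, Qilcor, and Marrax, Ondarc is earned (Rule 2).
Seljor would need Lamesk (Rule 4), but Lamesk is never earned.
Talird would need Rental (Rule 5), but Rental is never earned.
Ondarc: reached.
Lamesk would need Talird (Rule 6), but Talird is never earned.
Rental would need Ondarc and Talird (Rule 3), but Talird is never earned.
Reached: Ondarc — 1 of the 5.

1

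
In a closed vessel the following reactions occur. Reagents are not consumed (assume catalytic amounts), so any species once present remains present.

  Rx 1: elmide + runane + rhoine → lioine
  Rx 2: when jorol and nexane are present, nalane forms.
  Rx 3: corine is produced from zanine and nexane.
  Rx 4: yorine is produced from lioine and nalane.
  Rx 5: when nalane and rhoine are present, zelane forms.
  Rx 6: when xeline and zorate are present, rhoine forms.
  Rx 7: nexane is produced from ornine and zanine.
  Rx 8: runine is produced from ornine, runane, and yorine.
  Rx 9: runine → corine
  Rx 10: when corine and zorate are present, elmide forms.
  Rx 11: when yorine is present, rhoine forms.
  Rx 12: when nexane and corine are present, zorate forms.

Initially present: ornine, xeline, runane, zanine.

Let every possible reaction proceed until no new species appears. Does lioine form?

Yes

ornine and zanine present → nexane forms (Rx 7).
zanine and nexane present → corine forms (Rx 3).
nexane and corine present → zorate forms (Rx 12).
xeline and zorate present → rhoine forms (Rx 6).
corine and zorate present → elmide forms (Rx 10).
elmide, runane, and rhoine present → lioine forms (Rx 1).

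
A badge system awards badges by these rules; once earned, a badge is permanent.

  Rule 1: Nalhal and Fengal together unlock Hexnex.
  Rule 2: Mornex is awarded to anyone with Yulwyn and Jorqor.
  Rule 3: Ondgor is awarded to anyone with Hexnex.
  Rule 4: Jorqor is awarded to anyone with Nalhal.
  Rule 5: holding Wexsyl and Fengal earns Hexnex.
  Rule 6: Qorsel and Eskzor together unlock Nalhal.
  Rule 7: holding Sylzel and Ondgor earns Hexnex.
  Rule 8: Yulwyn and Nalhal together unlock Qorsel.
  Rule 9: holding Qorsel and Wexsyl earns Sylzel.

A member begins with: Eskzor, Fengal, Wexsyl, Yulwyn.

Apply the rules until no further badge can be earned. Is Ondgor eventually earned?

Yes

With Wexsyl and Fengal, Hexnex is earned (Rule 5).
With Hexnex, Ondgor is earned (Rule 3).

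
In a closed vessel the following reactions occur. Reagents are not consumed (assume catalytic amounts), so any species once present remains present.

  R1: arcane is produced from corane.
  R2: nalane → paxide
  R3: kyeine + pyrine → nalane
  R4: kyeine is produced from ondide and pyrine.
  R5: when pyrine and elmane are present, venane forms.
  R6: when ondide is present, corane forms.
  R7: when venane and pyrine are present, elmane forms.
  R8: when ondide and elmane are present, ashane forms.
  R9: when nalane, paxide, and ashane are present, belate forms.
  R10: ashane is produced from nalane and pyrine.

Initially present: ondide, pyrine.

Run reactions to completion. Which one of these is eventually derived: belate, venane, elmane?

belate

ondide and pyrine present → kyeine forms (R4).
kyeine and pyrine present → nalane forms (R3).
nalane present → paxide forms (R2).
nalane and pyrine present → ashane forms (R10).
nalane, paxide, and ashane present → belate forms (R9).
venane would need pyrine and elmane (R5), but elmane never forms. elmane would need venane and pyrine (R7), but venane never forms.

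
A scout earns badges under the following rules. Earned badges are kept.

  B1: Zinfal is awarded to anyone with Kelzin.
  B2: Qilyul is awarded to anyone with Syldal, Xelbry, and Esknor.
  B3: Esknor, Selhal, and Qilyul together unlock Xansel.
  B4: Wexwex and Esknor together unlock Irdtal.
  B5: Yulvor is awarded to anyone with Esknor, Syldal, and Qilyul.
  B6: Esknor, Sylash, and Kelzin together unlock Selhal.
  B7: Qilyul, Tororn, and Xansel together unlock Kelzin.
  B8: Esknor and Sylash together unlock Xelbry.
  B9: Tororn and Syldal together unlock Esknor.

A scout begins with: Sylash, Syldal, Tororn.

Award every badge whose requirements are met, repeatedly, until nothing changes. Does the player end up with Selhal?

No

Selhal would need Esknor, Sylash, and Kelzin (B6), but Kelzin is never earned.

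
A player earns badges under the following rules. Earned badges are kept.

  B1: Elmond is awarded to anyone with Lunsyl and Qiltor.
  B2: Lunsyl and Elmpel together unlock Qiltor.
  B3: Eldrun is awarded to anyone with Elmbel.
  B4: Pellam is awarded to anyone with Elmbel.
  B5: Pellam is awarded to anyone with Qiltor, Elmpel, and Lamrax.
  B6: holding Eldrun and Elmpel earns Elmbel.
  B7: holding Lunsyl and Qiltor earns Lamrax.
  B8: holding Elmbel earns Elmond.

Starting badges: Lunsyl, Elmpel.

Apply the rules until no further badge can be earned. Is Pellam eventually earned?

Yes

With Lunsyl and Elmpel, Qiltor is earned (B2).
With Lunsyl and Qiltor, Lamrax is earned (B7).
With Qiltor, Elmpel, and Lamrax, Pellam is earned (B5).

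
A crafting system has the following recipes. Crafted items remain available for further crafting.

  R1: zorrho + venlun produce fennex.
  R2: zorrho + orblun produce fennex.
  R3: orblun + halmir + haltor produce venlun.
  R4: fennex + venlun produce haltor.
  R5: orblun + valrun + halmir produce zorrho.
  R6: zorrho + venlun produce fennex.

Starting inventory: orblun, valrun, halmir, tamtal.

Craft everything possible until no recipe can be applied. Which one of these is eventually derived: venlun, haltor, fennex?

orblun + valrun + halmir → zorrho (R5).
zorrho + orblun → fennex (R2).
venlun would need orblun, halmir, and haltor (R3), but haltor is never obtained. haltor would need fennex and venlun (R4), but venlun is never obtained.

fennex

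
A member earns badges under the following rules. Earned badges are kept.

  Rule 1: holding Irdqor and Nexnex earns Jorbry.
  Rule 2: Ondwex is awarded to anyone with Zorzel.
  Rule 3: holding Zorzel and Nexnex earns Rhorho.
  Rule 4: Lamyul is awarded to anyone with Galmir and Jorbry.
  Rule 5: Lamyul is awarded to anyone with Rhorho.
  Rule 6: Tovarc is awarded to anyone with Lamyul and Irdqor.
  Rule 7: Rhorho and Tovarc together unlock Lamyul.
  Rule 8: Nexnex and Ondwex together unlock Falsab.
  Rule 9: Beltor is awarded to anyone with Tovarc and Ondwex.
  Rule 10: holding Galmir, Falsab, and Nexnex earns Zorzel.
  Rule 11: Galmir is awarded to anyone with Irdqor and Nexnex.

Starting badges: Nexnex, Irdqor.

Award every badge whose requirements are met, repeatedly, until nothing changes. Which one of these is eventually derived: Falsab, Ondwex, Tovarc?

Tovarc

With Irdqor and Nexnex, Jorbry is earned (Rule 1).
With Irdqor and Nexnex, Galmir is earned (Rule 11).
With Galmir and Jorbry, Lamyul is earned (Rule 4).
With Lamyul and Irdqor, Tovarc is earned (Rule 6).
Ondwex would need Zorzel (Rule 2), but Zorzel is never earned. Falsab would need Nexnex and Ondwex (Rule 8), but Ondwex is never earned.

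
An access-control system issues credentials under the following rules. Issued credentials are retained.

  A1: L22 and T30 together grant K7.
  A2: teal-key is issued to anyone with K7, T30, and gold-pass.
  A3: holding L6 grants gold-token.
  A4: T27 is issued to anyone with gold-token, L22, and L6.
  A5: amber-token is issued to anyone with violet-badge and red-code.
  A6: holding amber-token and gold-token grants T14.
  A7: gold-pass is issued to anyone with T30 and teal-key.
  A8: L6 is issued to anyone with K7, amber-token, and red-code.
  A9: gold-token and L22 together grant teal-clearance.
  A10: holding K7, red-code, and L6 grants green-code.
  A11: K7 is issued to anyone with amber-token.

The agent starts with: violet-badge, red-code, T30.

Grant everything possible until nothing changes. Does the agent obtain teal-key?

teal-key would need K7, T30, and gold-pass (A2), but gold-pass is never granted.

No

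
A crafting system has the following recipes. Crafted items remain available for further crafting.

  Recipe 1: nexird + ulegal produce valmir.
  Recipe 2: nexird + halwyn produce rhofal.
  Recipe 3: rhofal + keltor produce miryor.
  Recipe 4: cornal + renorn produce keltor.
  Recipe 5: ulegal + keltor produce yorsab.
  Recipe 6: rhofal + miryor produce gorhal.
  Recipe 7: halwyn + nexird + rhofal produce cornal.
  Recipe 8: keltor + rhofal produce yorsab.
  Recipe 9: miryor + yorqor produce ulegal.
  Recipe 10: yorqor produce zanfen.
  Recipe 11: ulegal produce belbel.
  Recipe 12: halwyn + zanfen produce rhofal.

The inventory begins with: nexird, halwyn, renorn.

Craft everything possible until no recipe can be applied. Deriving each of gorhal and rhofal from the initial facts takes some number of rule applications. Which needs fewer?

rhofal: Using Recipe 2, nexird and halwyn make rhofal. [1 rule application]
gorhal: Using Recipe 2, nexird and halwyn make rhofal. halwyn + nexird + rhofal → cornal (Recipe 7). Using Recipe 4, cornal and renorn make keltor. Using Recipe 3, rhofal and keltor make miryor. rhofal + miryor → gorhal (Recipe 6). [5 rule applications]
rhofal needs fewer.

rhofal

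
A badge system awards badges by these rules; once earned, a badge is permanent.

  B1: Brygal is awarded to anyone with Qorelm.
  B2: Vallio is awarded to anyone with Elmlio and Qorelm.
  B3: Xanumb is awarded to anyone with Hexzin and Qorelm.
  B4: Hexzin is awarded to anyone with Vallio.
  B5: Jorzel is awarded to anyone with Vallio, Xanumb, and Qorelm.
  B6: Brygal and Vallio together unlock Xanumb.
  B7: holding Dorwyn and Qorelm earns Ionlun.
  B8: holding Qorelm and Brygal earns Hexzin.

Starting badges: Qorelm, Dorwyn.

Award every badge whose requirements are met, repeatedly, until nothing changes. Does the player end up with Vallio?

No

Vallio would need Elmlio and Qorelm (B2), but Elmlio is never earned.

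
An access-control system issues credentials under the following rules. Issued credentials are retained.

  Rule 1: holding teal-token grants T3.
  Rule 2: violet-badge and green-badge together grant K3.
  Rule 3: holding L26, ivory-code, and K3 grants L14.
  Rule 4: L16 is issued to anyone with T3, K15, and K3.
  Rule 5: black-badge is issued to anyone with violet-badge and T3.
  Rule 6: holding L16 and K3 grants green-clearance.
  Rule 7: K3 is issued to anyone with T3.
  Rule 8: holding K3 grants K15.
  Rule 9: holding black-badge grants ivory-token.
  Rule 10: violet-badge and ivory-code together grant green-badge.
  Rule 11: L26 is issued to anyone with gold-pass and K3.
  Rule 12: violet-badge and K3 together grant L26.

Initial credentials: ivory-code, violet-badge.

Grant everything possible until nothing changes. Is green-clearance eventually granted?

No

green-clearance would need L16 and K3 (Rule 6), but L16 is never granted.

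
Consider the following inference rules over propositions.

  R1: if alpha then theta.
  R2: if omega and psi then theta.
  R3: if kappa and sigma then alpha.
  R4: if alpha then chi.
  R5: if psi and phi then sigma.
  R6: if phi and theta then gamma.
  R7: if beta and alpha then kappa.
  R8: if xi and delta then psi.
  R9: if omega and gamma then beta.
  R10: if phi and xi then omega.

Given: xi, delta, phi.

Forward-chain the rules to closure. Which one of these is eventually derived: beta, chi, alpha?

beta

From xi and delta, R8 gives psi.
From phi and xi, R10 gives omega.
From omega and psi, R2 gives theta.
phi and theta hold, so gamma follows (R6).
From omega and gamma, R9 gives beta.
alpha would need kappa and sigma (R3), but kappa is never established. chi would need alpha (R4), but alpha is never established.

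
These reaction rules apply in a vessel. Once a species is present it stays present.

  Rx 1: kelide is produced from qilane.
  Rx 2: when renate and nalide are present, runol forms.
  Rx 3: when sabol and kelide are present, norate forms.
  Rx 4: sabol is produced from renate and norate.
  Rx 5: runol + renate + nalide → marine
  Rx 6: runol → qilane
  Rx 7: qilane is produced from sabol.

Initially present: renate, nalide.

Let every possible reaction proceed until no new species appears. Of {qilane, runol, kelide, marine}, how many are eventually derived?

renate and nalide present → runol forms (Rx 2).
runol, renate, and nalide present → marine forms (Rx 5).
runol present → qilane forms (Rx 6).
qilane present → kelide forms (Rx 1).
qilane: reached.
runol: reached.
kelide: reached.
marine: reached.
All 4 are reached.

4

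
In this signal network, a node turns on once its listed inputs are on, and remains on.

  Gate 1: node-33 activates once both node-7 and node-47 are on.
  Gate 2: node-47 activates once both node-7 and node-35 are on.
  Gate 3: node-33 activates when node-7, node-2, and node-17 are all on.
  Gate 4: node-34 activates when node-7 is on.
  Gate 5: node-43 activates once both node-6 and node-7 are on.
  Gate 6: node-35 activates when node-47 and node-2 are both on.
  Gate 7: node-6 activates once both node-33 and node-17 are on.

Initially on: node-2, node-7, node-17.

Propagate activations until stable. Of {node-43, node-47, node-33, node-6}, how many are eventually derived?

3

node-7, node-2, and node-17 are on, so node-33 activates (Gate 3).
Gate 7: node-33 and node-17 on → node-6 on.
node-6 and node-7 are on, so node-43 activates (Gate 5).
node-43: reached.
node-47 would need node-7 and node-35 (Gate 2), but node-35 never turns on.
node-33: reached.
node-6: reached.
Reached: node-43, node-33, and node-6 — 3 of the 4.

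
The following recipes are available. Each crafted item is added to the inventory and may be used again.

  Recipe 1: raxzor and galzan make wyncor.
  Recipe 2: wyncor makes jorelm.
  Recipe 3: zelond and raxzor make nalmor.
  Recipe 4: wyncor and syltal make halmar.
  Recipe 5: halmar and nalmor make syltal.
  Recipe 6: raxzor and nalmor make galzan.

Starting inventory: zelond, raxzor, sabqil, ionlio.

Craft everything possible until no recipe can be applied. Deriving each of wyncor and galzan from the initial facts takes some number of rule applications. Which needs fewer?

galzan: zelond and raxzor → nalmor (Recipe 3). raxzor and nalmor → galzan (Recipe 6). [2 rule applications]
wyncor: Using Recipe 3, zelond and raxzor make nalmor. raxzor and nalmor → galzan (Recipe 6). Using Recipe 1, raxzor and galzan make wyncor. [3 rule applications]
galzan needs fewer.

galzan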